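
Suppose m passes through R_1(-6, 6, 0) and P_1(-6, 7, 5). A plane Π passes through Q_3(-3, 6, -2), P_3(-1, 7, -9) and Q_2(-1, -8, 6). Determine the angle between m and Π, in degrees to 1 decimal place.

20.8

A direction vector for m is P_1 − R_1 = (0, 1, 5).
Q_3P_3 = (2, 1, -7), Q_3Q_2 = (2, -14, 8); a normal to Π is Q_3P_3 × Q_3Q_2 = (-90, -30, -30).
Using Q_3: Π has equation -90x - 30y - 30z = 150.
sin θ = |n·v| / (|n||v|) = |-180| / (√9900 · √26) = 0.35479.
θ ≈ 20.8°.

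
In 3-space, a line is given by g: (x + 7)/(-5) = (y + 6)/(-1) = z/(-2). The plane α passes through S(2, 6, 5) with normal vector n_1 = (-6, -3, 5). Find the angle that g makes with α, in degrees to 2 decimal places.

g has direction (-5, -1, -2) through (-7, -6, 0).
α: n_1·r = n_1·S gives -6x - 3y + 5z = -5.
sin θ = |n·v| / (|n||v|) = |23| / (√70 · √30) = 0.50190.
θ ≈ 30.13°.

30.13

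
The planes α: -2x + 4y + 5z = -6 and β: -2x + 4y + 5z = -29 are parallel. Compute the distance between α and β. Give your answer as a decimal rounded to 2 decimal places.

3.43

Same normal n = (-2, 4, 5) with |n| = √45; distance = |-6 − (-29)| / |n| = 23/√45 ≈ 3.43.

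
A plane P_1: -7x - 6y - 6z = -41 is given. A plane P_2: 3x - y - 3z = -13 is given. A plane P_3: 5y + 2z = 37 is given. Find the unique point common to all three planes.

(-1, 7, 1)

Solving the 3×3 linear system -7x - 6y - 6z = -41, 3x - y - 3z = -13, 5y + 2z = 37 (e.g. by elimination or Cramer's rule, determinant = -145) gives (-1, 7, 1).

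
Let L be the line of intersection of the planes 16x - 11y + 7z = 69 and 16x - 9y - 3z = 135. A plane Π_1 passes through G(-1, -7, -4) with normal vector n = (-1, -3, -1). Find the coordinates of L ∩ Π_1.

(3, -7, -8)

Direction of L: (16, -11, 7) × (16, -9, -3) = (96, 160, 32).
A point on L: solving the two plane equations with x = 0 gives (0, -12, -9).
Π_1: n·r = n·G gives -x - 3y - z = 26.
Substitute r = (0, -12, -9) + t(96, 160, 32) into the plane: 45 + (-608)t = 26, so t = 1/32.
Intersection: (0, -12, -9) + (1/32)·(96, 160, 32) = (3, -7, -8).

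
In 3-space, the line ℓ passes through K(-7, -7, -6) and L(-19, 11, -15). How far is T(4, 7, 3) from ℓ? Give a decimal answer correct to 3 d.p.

19.880

A direction vector for ℓ is L − K = (-12, 18, -9).
Taking (-7, -7, -6) on ℓ with direction v = (-12, 18, -9): w = T − (-7, -7, -6) = (11, 14, 9), and w × v = (-288, -9, 366).
Distance = |w × v| / |v| = √216981 / √549 ≈ 19.880.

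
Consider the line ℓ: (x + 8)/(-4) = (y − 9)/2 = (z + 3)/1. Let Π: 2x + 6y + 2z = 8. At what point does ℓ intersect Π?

ℓ has direction (-4, 2, 1) through (-8, 9, -3).
Substitute r = (-8, 9, -3) + t(-4, 2, 1) into the plane: 32 + 6t = 8, so t = -4.
Intersection: (-8, 9, -3) + (-4)·(-4, 2, 1) = (8, 1, -7).

(8, 1, -7)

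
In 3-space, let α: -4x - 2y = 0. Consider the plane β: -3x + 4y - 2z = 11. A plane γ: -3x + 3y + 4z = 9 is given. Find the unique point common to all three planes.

(-1, 2, 0)

Solving the 3×3 linear system -4x - 2y = 0, -3x + 4y - 2z = 11, -3x + 3y + 4z = 9 (e.g. by elimination or Cramer's rule, determinant = -124) gives (-1, 2, 0).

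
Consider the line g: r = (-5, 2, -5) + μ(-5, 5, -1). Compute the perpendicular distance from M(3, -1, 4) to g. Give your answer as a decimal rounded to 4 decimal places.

8.5841

Taking (-5, 2, -5) on g with direction v = (-5, 5, -1): w = M − (-5, 2, -5) = (8, -3, 9), and w × v = (-42, -37, 25).
Distance = |w × v| / |v| = √3758 / √51 ≈ 8.5841.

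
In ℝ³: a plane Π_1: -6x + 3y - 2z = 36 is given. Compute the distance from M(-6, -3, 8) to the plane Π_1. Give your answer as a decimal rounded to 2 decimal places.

n·M − d = (-6)·(-6) + (3)·(-3) + (-2)·(8) − 36 = -25; |n| = √49.
Distance = |-25| / √49 = 25/√49 ≈ 3.57.

3.57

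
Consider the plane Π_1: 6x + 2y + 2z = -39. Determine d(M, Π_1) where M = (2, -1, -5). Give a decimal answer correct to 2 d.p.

n·M − d = (6)·(2) + (2)·(-1) + (2)·(-5) − (-39) = 39; |n| = √44.
Distance = |39| / √44 = 39/√44 ≈ 5.88.

5.88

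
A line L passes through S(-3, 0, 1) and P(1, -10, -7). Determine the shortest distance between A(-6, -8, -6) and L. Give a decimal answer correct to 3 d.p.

A direction vector for L is P − S = (4, -10, -8).
Taking (-3, 0, 1) on L with direction v = (4, -10, -8): w = A − (-3, 0, 1) = (-3, -8, -7), and w × v = (-6, -52, 62).
Distance = |w × v| / |v| = √6584 / √180 ≈ 6.048.

6.048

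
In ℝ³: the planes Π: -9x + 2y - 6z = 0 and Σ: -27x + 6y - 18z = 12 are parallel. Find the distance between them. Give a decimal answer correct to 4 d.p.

Rescale Σ by 1/3: -9x + 2y - 6z = 4. Then distance = |0 − 4| / √121 ≈ 0.3636.

0.3636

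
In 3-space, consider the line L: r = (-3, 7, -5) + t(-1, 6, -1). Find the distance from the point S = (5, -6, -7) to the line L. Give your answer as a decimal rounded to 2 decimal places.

7.16

Taking (-3, 7, -5) on L with direction v = (-1, 6, -1): w = S − (-3, 7, -5) = (8, -13, -2), and w × v = (25, 10, 35).
Distance = |w × v| / |v| = √1950 / √38 ≈ 7.16.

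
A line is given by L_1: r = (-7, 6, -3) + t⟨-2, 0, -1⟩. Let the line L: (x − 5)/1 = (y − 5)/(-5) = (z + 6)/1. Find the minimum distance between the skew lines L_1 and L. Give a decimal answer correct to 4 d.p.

L has direction (1, -5, 1) through (5, 5, -6).
Common perpendicular direction n = (-2, 0, -1) × (1, -5, 1) = (-5, 1, 10).
With w = (5, 5, -6) − (-7, 6, -3) = (12, -1, -3), w · n = -91.
Distance = |w · n| / |n| = |-91| / √126 ≈ 8.1069.

8.1069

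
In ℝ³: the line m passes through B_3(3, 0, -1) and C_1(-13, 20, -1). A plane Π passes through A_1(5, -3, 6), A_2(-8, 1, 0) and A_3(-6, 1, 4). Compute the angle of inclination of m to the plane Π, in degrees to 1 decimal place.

A direction vector for m is C_1 − B_3 = (-16, 20, 0).
A_1A_2 = (-13, 4, -6), A_1A_3 = (-11, 4, -2); a normal to Π is A_1A_2 × A_1A_3 = (16, 40, -8).
Using A_1: Π has equation 16x + 40y - 8z = -88.
sin θ = |n·v| / (|n||v|) = |544| / (√1920 · √656) = 0.48473.
θ ≈ 29.0°.

29.0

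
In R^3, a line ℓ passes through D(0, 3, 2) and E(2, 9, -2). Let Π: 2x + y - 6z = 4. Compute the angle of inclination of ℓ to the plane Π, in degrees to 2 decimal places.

45.20

A direction vector for ℓ is E − D = (2, 6, -4).
sin θ = |n·v| / (|n||v|) = |34| / (√41 · √56) = 0.70957.
θ ≈ 45.20°.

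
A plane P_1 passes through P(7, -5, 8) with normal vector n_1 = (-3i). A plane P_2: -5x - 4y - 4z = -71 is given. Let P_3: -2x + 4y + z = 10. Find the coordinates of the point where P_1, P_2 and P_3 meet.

(7, 5, 4)

P_1: n_1·r = n_1·P gives -3x = -21.
Solving the 3×3 linear system -3x = -21, -5x - 4y - 4z = -71, -2x + 4y + z = 10 (e.g. by elimination or Cramer's rule, determinant = -36) gives (7, 5, 4).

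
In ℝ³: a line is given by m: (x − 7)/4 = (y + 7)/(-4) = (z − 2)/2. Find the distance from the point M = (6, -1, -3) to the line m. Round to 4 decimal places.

4.6786

m has direction (4, -4, 2) through (7, -7, 2).
Taking (7, -7, 2) on m with direction v = (4, -4, 2): w = M − (7, -7, 2) = (-1, 6, -5), and w × v = (-8, -18, -20).
Distance = |w × v| / |v| = √788 / √36 ≈ 4.6786.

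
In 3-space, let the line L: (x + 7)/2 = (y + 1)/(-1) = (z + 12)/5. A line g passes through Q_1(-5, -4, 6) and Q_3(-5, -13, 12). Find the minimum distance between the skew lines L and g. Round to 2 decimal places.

4.71

L has direction (2, -1, 5) through (-7, -1, -12).
A direction vector for g is Q_3 − Q_1 = (0, -9, 6).
Common perpendicular direction n = (2, -1, 5) × (0, -9, 6) = (39, -12, -18).
With w = (-5, -4, 6) − (-7, -1, -12) = (2, -3, 18), w · n = -210.
Distance = |w · n| / |n| = |-210| / √1989 ≈ 4.71.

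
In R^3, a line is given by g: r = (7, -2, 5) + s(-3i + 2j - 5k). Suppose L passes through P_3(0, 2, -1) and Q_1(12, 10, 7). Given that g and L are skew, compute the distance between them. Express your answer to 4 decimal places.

3.0217

A direction vector for L is Q_1 − P_3 = (12, 8, 8).
Common perpendicular direction n = (-3, 2, -5) × (12, 8, 8) = (56, -36, -48).
With w = (0, 2, -1) − (7, -2, 5) = (-7, 4, -6), w · n = -248.
Distance = |w · n| / |n| = |-248| / √6736 ≈ 3.0217.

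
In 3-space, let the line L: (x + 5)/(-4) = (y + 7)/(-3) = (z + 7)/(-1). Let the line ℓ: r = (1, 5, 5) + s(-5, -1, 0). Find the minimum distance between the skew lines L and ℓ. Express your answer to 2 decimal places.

6.43

L has direction (-4, -3, -1) through (-5, -7, -7).
Common perpendicular direction n = (-4, -3, -1) × (-5, -1, 0) = (-1, 5, -11).
With w = (1, 5, 5) − (-5, -7, -7) = (6, 12, 12), w · n = -78.
Distance = |w · n| / |n| = |-78| / √147 ≈ 6.43.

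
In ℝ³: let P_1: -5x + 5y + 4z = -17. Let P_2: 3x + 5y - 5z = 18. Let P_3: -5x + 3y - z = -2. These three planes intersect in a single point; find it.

Solving the 3×3 linear system -5x + 5y + 4z = -17, 3x + 5y - 5z = 18, -5x + 3y - z = -2 (e.g. by elimination or Cramer's rule, determinant = 226) gives (1, 0, -3).

(1, 0, -3)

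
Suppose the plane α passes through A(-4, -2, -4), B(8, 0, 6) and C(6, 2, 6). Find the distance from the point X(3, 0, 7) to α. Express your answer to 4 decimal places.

3.2161

AB = (12, 2, 10), AC = (10, 4, 10); a normal to α is AB × AC = (-20, -20, 28).
Using A: α has equation -20x - 20y + 28z = 8.
n·X − d = (-20)·(3) + (-20)·(0) + (28)·(7) − 8 = 128; |n| = √1584.
Distance = |128| / √1584 = 128/√1584 ≈ 3.2161.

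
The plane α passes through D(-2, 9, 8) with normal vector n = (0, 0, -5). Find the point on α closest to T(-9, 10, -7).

α: n·r = n·D gives -5z = -40.
Foot = T − λn with λ = (n·T − d)/|n|² = (35 − (-40))/25 = 3.
Foot = (-9, 10, -7) − 3·(0, 0, -5) = (-9, 10, 8).

(-9, 10, 8)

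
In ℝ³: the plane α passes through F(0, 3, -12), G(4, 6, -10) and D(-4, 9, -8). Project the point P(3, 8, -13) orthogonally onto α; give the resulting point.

FG = (4, 3, 2), FD = (-4, 6, 4); a normal to α is FG × FD = (0, -24, 36).
Using F: α has equation -24y + 36z = -504.
Foot = P − λn with λ = (n·P − d)/|n|² = (-660 − (-504))/1872 = -1/12.
Foot = (3, 8, -13) − (-1/12)·(0, -24, 36) = (3, 6, -10).

(3, 6, -10)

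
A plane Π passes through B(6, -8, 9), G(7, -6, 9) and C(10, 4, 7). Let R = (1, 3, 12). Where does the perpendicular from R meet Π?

BG = (1, 2, 0), BC = (4, 12, -2); a normal to Π is BG × BC = (-4, 2, 4).
Using B: Π has equation -4x + 2y + 4z = -4.
Foot = R − λn with λ = (n·R − d)/|n|² = (50 − (-4))/36 = 3/2.
Foot = (1, 3, 12) − (3/2)·(-4, 2, 4) = (7, 0, 6).

(7, 0, 6)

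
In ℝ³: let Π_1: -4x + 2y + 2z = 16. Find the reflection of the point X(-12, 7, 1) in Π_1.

λ = (n·X − d)/|n|² = (64 − 16)/24 = 2.
Reflection = X − 2λn = (-12, 7, 1) − 4·(-4, 2, 2) = (4, -1, -7).

(4, -1, -7)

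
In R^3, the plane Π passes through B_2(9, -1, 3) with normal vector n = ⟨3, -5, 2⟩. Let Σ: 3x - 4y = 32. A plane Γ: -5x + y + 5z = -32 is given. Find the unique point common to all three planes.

Π: n·r = n·B_2 gives 3x - 5y + 2z = 38.
Solving the 3×3 linear system 3x - 5y + 2z = 38, 3x - 4y = 32, -5x + y + 5z = -32 (e.g. by elimination or Cramer's rule, determinant = -19) gives (8, -2, 2).

(8, -2, 2)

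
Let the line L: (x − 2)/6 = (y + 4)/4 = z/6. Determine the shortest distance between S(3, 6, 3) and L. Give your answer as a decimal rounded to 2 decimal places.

7.97

L has direction (6, 4, 6) through (2, -4, 0).
Taking (2, -4, 0) on L with direction v = (6, 4, 6): w = S − (2, -4, 0) = (1, 10, 3), and w × v = (48, 12, -56).
Distance = |w × v| / |v| = √5584 / √88 ≈ 7.97.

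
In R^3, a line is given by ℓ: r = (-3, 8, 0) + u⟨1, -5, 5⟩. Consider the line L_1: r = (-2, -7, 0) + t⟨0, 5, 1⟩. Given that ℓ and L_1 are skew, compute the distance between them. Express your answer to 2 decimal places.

0.49

Common perpendicular direction n = (1, -5, 5) × (0, 5, 1) = (-30, -1, 5).
With w = (-2, -7, 0) − (-3, 8, 0) = (1, -15, 0), w · n = -15.
Distance = |w · n| / |n| = |-15| / √926 ≈ 0.49.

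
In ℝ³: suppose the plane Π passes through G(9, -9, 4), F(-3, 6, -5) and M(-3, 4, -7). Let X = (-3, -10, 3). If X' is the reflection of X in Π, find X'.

GF = (-12, 15, -9), GM = (-12, 13, -11); a normal to Π is GF × GM = (-48, -24, 24).
Using G: Π has equation -48x - 24y + 24z = -120.
λ = (n·X − d)/|n|² = (456 − (-120))/3456 = 1/6.
Reflection = X − 2λn = (-3, -10, 3) − (1/3)·(-48, -24, 24) = (13, -2, -5).

(13, -2, -5)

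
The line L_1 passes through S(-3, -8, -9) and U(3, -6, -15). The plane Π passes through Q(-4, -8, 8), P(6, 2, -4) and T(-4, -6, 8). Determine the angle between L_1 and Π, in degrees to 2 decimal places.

5.06

A direction vector for L_1 is U − S = (6, 2, -6).
QP = (10, 10, -12), QT = (0, 2, 0); a normal to Π is QP × QT = (24, 0, 20).
Using Q: Π has equation 24x + 20z = 64.
sin θ = |n·v| / (|n||v|) = |24| / (√976 · √76) = 0.08812.
θ ≈ 5.06°.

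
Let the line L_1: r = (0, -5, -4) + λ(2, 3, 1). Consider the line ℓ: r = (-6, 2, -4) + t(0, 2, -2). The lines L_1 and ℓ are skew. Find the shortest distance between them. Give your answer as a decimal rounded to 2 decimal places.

7.76

Common perpendicular direction n = (2, 3, 1) × (0, 2, -2) = (-8, 4, 4).
With w = (-6, 2, -4) − (0, -5, -4) = (-6, 7, 0), w · n = 76.
Distance = |w · n| / |n| = |76| / √96 ≈ 7.76.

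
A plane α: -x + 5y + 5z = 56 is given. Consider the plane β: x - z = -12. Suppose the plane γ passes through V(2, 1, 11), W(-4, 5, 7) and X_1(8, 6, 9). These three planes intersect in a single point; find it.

VW = (-6, 4, -4), VX_1 = (6, 5, -2); a normal to γ is VW × VX_1 = (12, -36, -54).
Using V: γ has equation 12x - 36y - 54z = -606.
Solving the 3×3 linear system -x + 5y + 5z = 56, x - z = -12, 12x - 36y - 54z = -606 (e.g. by elimination or Cramer's rule, determinant = 66) gives (-1, 0, 11).

(-1, 0, 11)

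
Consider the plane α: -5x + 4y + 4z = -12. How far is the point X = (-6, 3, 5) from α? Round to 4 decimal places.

n·X − d = (-5)·(-6) + (4)·(3) + (4)·(5) − (-12) = 74; |n| = √57.
Distance = |74| / √57 = 74/√57 ≈ 9.8015.

9.8015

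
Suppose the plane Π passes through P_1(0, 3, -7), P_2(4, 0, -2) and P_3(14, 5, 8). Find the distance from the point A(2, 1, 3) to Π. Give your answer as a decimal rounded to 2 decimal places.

P_1P_2 = (4, -3, 5), P_1P_3 = (14, 2, 15); a normal to Π is P_1P_2 × P_1P_3 = (-55, 10, 50).
Using P_1: Π has equation -55x + 10y + 50z = -320.
n·A − d = (-55)·(2) + (10)·(1) + (50)·(3) − (-320) = 370; |n| = √5625.
Distance = |370| / √5625 = 370/√5625 ≈ 4.93.

4.93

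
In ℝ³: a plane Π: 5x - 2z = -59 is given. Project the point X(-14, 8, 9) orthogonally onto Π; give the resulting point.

Foot = X − λn with λ = (n·X − d)/|n|² = (-88 − (-59))/29 = -1.
Foot = (-14, 8, 9) − (-1)·(5, 0, -2) = (-9, 8, 7).

(-9, 8, 7)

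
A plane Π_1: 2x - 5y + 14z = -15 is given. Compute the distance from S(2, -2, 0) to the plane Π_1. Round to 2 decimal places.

n·S − d = (2)·(2) + (-5)·(-2) + (14)·(0) − (-15) = 29; |n| = √225.
Distance = |29| / √225 = 29/√225 ≈ 1.93.

1.93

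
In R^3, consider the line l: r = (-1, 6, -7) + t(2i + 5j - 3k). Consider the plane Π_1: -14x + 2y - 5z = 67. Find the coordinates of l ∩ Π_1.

(-5, -4, -1)

Substitute r = (-1, 6, -7) + t(2, 5, -3) into the plane: 61 + (-3)t = 67, so t = -2.
Intersection: (-1, 6, -7) + (-2)·(2, 5, -3) = (-5, -4, -1).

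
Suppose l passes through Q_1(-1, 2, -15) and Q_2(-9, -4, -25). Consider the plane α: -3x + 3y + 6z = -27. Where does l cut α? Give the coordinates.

(7, 8, -5)

A direction vector for l is Q_2 − Q_1 = (-8, -6, -10).
Substitute r = (-1, 2, -15) + t(-8, -6, -10) into the plane: -81 + (-54)t = -27, so t = -1.
Intersection: (-1, 2, -15) + (-1)·(-8, -6, -10) = (7, 8, -5).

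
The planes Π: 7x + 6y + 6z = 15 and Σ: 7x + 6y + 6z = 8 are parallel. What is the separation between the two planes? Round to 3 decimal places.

0.636

Same normal n = (7, 6, 6) with |n| = √121; distance = |15 − 8| / |n| = 7/√121 ≈ 0.636.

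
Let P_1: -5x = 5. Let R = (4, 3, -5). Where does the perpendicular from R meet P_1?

Foot = R − λn with λ = (n·R − d)/|n|² = (-20 − 5)/25 = -1.
Foot = (4, 3, -5) − (-1)·(-5, 0, 0) = (-1, 3, -5).

(-1, 3, -5)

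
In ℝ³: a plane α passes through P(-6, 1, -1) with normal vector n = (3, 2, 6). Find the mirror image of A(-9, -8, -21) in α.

(9, 4, 15)

α: n·r = n·P gives 3x + 2y + 6z = -22.
λ = (n·A − d)/|n|² = (-169 − (-22))/49 = -3.
Reflection = A − 2λn = (-9, -8, -21) − (-6)·(3, 2, 6) = (9, 4, 15).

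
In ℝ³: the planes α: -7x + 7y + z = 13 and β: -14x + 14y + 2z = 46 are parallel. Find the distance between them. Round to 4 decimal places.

1.0050

Rescale β by 1/2: -7x + 7y + z = 23. Then distance = |13 − 23| / √99 ≈ 1.0050.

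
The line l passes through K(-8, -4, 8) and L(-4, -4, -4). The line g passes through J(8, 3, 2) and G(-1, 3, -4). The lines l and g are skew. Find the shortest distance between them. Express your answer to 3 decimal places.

A direction vector for l is L − K = (4, 0, -12).
A direction vector for g is G − J = (-9, 0, -6).
Common perpendicular direction n = (4, 0, -12) × (-9, 0, -6) = (0, 132, 0).
With w = (8, 3, 2) − (-8, -4, 8) = (16, 7, -6), w · n = 924.
Distance = |w · n| / |n| = |924| / √17424 ≈ 7.000.

7.000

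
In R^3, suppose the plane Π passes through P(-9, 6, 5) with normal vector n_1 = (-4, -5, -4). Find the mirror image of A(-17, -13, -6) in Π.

Π: n_1·r = n_1·P gives -4x - 5y - 4z = -14.
λ = (n·A − d)/|n|² = (157 − (-14))/57 = 3.
Reflection = A − 2λn = (-17, -13, -6) − 6·(-4, -5, -4) = (7, 17, 18).

(7, 17, 18)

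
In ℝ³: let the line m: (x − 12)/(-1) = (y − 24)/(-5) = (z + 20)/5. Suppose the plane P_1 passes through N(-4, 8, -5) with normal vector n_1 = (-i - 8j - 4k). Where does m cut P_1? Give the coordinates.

m has direction (-1, -5, 5) through (12, 24, -20).
P_1: n_1·r = n_1·N gives -x - 8y - 4z = -40.
Substitute r = (12, 24, -20) + t(-1, -5, 5) into the plane: -124 + 21t = -40, so t = 4.
Intersection: (12, 24, -20) + 4·(-1, -5, 5) = (8, 4, 0).

(8, 4, 0)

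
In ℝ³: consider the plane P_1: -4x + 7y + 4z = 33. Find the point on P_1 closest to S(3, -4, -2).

Foot = S − λn with λ = (n·S − d)/|n|² = (-48 − 33)/81 = -1.
Foot = (3, -4, -2) − (-1)·(-4, 7, 4) = (-1, 3, 2).

(-1, 3, 2)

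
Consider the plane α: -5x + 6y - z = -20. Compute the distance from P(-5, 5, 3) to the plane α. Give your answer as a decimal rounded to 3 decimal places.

9.144

n·P − d = (-5)·(-5) + (6)·(5) + (-1)·(3) − (-20) = 72; |n| = √62.
Distance = |72| / √62 = 72/√62 ≈ 9.144.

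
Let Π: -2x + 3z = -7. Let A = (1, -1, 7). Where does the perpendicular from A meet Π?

(5, -1, 1)

Foot = A − λn with λ = (n·A − d)/|n|² = (19 − (-7))/13 = 2.
Foot = (1, -1, 7) − 2·(-2, 0, 3) = (5, -1, 1).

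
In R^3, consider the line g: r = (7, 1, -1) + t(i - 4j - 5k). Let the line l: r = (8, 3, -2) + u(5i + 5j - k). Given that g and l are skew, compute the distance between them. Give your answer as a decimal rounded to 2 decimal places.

0.97

Common perpendicular direction n = (1, -4, -5) × (5, 5, -1) = (29, -24, 25).
With w = (8, 3, -2) − (7, 1, -1) = (1, 2, -1), w · n = -44.
Distance = |w · n| / |n| = |-44| / √2042 ≈ 0.97.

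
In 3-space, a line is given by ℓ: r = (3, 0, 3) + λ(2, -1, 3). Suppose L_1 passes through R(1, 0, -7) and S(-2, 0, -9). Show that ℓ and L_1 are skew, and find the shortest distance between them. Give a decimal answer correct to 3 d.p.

A direction vector for L_1 is S − R = (-3, 0, -2).
Common perpendicular direction n = (2, -1, 3) × (-3, 0, -2) = (2, -5, -3).
With w = (1, 0, -7) − (3, 0, 3) = (-2, 0, -10), w · n = 26.
Since n ≠ 0 the lines are not parallel, and w · n = 26 ≠ 0 so they do not intersect; hence they are skew.
Distance = |w · n| / |n| = |26| / √38 ≈ 4.218.

4.218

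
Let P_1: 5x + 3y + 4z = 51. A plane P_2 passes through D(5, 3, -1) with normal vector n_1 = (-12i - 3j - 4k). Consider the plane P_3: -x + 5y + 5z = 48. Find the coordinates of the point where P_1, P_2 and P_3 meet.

P_2: n_1·r = n_1·D gives -12x - 3y - 4z = -65.
Solving the 3×3 linear system 5x + 3y + 4z = 51, -12x - 3y - 4z = -65, -x + 5y + 5z = 48 (e.g. by elimination or Cramer's rule, determinant = -35) gives (2, -1, 11).

(2, -1, 11)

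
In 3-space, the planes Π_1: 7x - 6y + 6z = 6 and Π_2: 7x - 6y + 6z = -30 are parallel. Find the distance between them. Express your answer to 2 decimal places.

3.27

Same normal n = (7, -6, 6) with |n| = √121; distance = |6 − (-30)| / |n| = 36/√121 ≈ 3.27.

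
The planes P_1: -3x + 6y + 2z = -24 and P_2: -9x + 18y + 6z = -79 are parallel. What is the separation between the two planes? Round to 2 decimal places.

Rescale P_2 by 1/3: -3x + 6y + 2z = -79/3. Then distance = |-24 − (-79/3)| / √49 ≈ 0.33.

0.33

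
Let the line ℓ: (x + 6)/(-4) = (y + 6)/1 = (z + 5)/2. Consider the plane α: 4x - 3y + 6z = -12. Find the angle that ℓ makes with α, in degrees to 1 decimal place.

11.3

ℓ has direction (-4, 1, 2) through (-6, -6, -5).
sin θ = |n·v| / (|n||v|) = |-7| / (√61 · √21) = 0.19558.
θ ≈ 11.3°.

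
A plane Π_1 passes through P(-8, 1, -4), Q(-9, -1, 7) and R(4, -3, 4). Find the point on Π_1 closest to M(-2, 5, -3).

PQ = (-1, -2, 11), PR = (12, -4, 8); a normal to Π_1 is PQ × PR = (28, 140, 28).
Using P: Π_1 has equation 28x + 140y + 28z = -196.
Foot = M − λn with λ = (n·M − d)/|n|² = (560 − (-196))/21168 = 1/28.
Foot = (-2, 5, -3) − (1/28)·(28, 140, 28) = (-3, 0, -4).

(-3, 0, -4)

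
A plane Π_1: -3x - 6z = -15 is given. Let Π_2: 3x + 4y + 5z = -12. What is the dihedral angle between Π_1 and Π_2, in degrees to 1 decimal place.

cos θ = |n₁·n₂| / (|n₁||n₂|) = |-39| / (√45 · √50).
θ = arccos(0.82219) ≈ 34.7°.

34.7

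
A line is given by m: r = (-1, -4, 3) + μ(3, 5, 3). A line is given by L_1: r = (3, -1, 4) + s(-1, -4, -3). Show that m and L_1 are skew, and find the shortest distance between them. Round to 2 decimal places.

Common perpendicular direction n = (3, 5, 3) × (-1, -4, -3) = (-3, 6, -7).
With w = (3, -1, 4) − (-1, -4, 3) = (4, 3, 1), w · n = -1.
Since n ≠ 0 the lines are not parallel, and w · n = -1 ≠ 0 so they do not intersect; hence they are skew.
Distance = |w · n| / |n| = |-1| / √94 ≈ 0.10.

0.10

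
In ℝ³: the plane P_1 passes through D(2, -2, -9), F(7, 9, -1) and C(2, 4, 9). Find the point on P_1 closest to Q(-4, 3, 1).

DF = (5, 11, 8), DC = (0, 6, 18); a normal to P_1 is DF × DC = (150, -90, 30).
Using D: P_1 has equation 150x - 90y + 30z = 210.
Foot = Q − λn with λ = (n·Q − d)/|n|² = (-840 − 210)/31500 = -1/30.
Foot = (-4, 3, 1) − (-1/30)·(150, -90, 30) = (1, 0, 2).

(1, 0, 2)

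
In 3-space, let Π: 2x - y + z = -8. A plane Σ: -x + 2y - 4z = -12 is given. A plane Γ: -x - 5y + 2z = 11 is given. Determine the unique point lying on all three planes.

Solving the 3×3 linear system 2x - y + z = -8, -x + 2y - 4z = -12, -x - 5y + 2z = 11 (e.g. by elimination or Cramer's rule, determinant = -31) gives (-6, 1, 5).

(-6, 1, 5)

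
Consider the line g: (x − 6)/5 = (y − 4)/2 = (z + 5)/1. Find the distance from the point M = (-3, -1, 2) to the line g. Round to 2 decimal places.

g has direction (5, 2, 1) through (6, 4, -5).
Taking (6, 4, -5) on g with direction v = (5, 2, 1): w = M − (6, 4, -5) = (-9, -5, 7), and w × v = (-19, 44, 7).
Distance = |w × v| / |v| = √2346 / √30 ≈ 8.84.

8.84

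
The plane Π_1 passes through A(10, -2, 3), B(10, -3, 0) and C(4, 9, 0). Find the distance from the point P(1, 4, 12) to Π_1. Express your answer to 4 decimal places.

AB = (0, -1, -3), AC = (-6, 11, -3); a normal to Π_1 is AB × AC = (36, 18, -6).
Using A: Π_1 has equation 36x + 18y - 6z = 306.
n·P − d = (36)·(1) + (18)·(4) + (-6)·(12) − 306 = -270; |n| = √1656.
Distance = |-270| / √1656 = 270/√1656 ≈ 6.6349.

6.6349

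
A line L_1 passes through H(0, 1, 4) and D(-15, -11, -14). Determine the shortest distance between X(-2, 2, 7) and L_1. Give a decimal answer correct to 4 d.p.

3.4828

A direction vector for L_1 is D − H = (-15, -12, -18).
Taking (0, 1, 4) on L_1 with direction v = (-15, -12, -18): w = X − (0, 1, 4) = (-2, 1, 3), and w × v = (18, -81, 39).
Distance = |w × v| / |v| = √8406 / √693 ≈ 3.4828.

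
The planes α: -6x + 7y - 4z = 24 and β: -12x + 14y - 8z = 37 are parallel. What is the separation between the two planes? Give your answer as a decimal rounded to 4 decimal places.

0.5473

Rescale β by 1/2: -6x + 7y - 4z = 37/2. Then distance = |24 − (37/2)| / √101 ≈ 0.5473.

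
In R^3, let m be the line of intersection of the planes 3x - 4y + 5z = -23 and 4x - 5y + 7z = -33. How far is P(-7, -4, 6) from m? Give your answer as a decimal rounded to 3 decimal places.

8.873

Direction of m: (3, -4, 5) × (4, -5, 7) = (-3, -1, 1).
A point on m: solving the two plane equations with x = 7 gives (7, 1, -8).
Taking (7, 1, -8) on m with direction v = (-3, -1, 1): w = P − (7, 1, -8) = (-14, -5, 14), and w × v = (9, -28, -1).
Distance = |w × v| / |v| = √866 / √11 ≈ 8.873.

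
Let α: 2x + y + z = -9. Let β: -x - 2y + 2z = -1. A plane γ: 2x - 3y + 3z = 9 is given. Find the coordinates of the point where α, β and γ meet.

(3, -8, -7)

Solving the 3×3 linear system 2x + y + z = -9, -x - 2y + 2z = -1, 2x - 3y + 3z = 9 (e.g. by elimination or Cramer's rule, determinant = 14) gives (3, -8, -7).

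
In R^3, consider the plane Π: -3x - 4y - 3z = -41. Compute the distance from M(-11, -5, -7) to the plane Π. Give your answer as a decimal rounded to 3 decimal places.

19.722

n·M − d = (-3)·(-11) + (-4)·(-5) + (-3)·(-7) − (-41) = 115; |n| = √34.
Distance = |115| / √34 = 115/√34 ≈ 19.722.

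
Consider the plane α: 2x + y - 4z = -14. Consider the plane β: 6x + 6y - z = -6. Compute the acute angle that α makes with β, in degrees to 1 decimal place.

cos θ = |n₁·n₂| / (|n₁||n₂|) = |22| / (√21 · √73).
θ = arccos(0.56189) ≈ 55.8°.

55.8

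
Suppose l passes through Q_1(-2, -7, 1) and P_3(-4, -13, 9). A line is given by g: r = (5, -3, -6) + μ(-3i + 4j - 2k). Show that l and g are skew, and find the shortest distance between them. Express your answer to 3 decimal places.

1.623

A direction vector for l is P_3 − Q_1 = (-2, -6, 8).
Common perpendicular direction n = (-2, -6, 8) × (-3, 4, -2) = (-20, -28, -26).
With w = (5, -3, -6) − (-2, -7, 1) = (7, 4, -7), w · n = -70.
Since n ≠ 0 the lines are not parallel, and w · n = -70 ≠ 0 so they do not intersect; hence they are skew.
Distance = |w · n| / |n| = |-70| / √1860 ≈ 1.623.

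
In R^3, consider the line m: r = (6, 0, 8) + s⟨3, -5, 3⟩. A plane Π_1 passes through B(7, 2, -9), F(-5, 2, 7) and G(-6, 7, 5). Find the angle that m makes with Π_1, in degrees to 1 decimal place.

BF = (-12, 0, 16), BG = (-13, 5, 14); a normal to Π_1 is BF × BG = (-80, -40, -60).
Using B: Π_1 has equation -80x - 40y - 60z = -100.
sin θ = |n·v| / (|n||v|) = |-220| / (√11600 · √43) = 0.31150.
θ ≈ 18.1°.

18.1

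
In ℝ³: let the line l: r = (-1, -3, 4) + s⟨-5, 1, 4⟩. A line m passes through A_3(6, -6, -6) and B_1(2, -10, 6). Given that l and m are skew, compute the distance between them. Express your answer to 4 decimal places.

3.0656

A direction vector for m is B_1 − A_3 = (-4, -4, 12).
Common perpendicular direction n = (-5, 1, 4) × (-4, -4, 12) = (28, 44, 24).
With w = (6, -6, -6) − (-1, -3, 4) = (7, -3, -10), w · n = -176.
Distance = |w · n| / |n| = |-176| / √3296 ≈ 3.0656.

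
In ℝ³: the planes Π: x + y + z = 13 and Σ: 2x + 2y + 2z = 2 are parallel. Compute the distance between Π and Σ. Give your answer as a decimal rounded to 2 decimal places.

6.93

Rescale Σ by 1/2: x + y + z = 1. Then distance = |13 − 1| / √3 ≈ 6.93.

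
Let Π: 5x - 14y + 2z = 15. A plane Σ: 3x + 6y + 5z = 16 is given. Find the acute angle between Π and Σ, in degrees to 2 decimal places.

cos θ = |n₁·n₂| / (|n₁||n₂|) = |-59| / (√225 · √70).
θ = arccos(0.47012) ≈ 61.96°.

61.96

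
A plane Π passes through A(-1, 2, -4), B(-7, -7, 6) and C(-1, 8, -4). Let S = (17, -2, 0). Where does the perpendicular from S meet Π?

(2, -2, -9)

AB = (-6, -9, 10), AC = (0, 6, 0); a normal to Π is AB × AC = (-60, 0, -36).
Using A: Π has equation -60x - 36z = 204.
Foot = S − λn with λ = (n·S − d)/|n|² = (-1020 − 204)/4896 = -1/4.
Foot = (17, -2, 0) − (-1/4)·(-60, 0, -36) = (2, -2, -9).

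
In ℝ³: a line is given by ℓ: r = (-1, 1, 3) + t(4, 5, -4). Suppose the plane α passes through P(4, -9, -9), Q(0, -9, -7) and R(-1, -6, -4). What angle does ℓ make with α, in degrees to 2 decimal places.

PQ = (-4, 0, 2), PR = (-5, 3, 5); a normal to α is PQ × PR = (-6, 10, -12).
Using P: α has equation -6x + 10y - 12z = -6.
sin θ = |n·v| / (|n||v|) = |74| / (√280 · √57) = 0.58575.
θ ≈ 35.86°.

35.86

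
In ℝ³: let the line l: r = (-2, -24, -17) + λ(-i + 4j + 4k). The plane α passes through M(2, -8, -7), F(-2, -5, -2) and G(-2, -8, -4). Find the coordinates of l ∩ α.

(-6, -8, -1)

MF = (-4, 3, 5), MG = (-4, 0, 3); a normal to α is MF × MG = (9, -8, 12).
Using M: α has equation 9x - 8y + 12z = -2.
Substitute r = (-2, -24, -17) + t(-1, 4, 4) into the plane: -30 + 7t = -2, so t = 4.
Intersection: (-2, -24, -17) + 4·(-1, 4, 4) = (-6, -8, -1).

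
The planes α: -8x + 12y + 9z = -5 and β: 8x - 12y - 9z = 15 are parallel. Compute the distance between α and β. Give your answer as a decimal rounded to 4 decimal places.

0.5882

Rescale β by 1/(-1): -8x + 12y + 9z = -15. Then distance = |-5 − (-15)| / √289 ≈ 0.5882.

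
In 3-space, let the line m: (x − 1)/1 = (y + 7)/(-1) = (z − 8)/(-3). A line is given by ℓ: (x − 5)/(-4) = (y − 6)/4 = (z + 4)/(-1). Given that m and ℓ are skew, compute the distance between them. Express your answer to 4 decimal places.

12.0208

m has direction (1, -1, -3) through (1, -7, 8).
ℓ has direction (-4, 4, -1) through (5, 6, -4).
Common perpendicular direction n = (1, -1, -3) × (-4, 4, -1) = (13, 13, 0).
With w = (5, 6, -4) − (1, -7, 8) = (4, 13, -12), w · n = 221.
Distance = |w · n| / |n| = |221| / √338 ≈ 12.0208.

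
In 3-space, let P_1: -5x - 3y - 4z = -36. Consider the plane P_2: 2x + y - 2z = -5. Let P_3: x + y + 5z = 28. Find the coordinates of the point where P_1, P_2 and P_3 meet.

Solving the 3×3 linear system -5x - 3y - 4z = -36, 2x + y - 2z = -5, x + y + 5z = 28 (e.g. by elimination or Cramer's rule, determinant = -3) gives (9, -11, 6).

(9, -11, 6)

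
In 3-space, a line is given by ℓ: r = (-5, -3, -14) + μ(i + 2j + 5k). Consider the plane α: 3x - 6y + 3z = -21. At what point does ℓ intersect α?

Substitute r = (-5, -3, -14) + t(1, 2, 5) into the plane: -39 + 6t = -21, so t = 3.
Intersection: (-5, -3, -14) + 3·(1, 2, 5) = (-2, 3, 1).

(-2, 3, 1)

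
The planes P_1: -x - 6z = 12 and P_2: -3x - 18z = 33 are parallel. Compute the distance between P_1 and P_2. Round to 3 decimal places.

0.164

Rescale P_2 by 1/3: -x - 6z = 11. Then distance = |12 − 11| / √37 ≈ 0.164.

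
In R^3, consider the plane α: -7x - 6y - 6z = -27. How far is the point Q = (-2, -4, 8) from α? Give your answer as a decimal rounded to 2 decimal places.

n·Q − d = (-7)·(-2) + (-6)·(-4) + (-6)·(8) − (-27) = 17; |n| = √121.
Distance = |17| / √121 = 17/√121 ≈ 1.55.

1.55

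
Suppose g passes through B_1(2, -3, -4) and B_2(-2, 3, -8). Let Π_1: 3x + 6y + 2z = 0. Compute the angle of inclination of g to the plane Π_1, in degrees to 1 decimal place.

A direction vector for g is B_2 − B_1 = (-4, 6, -4).
sin θ = |n·v| / (|n||v|) = |16| / (√49 · √68) = 0.27718.
θ ≈ 16.1°.

16.1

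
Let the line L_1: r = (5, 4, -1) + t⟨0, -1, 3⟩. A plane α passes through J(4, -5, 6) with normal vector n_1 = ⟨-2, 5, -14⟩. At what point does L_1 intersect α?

(5, 1, 8)

α: n_1·r = n_1·J gives -2x + 5y - 14z = -117.
Substitute r = (5, 4, -1) + t(0, -1, 3) into the plane: 24 + (-47)t = -117, so t = 3.
Intersection: (5, 4, -1) + 3·(0, -1, 3) = (5, 1, 8).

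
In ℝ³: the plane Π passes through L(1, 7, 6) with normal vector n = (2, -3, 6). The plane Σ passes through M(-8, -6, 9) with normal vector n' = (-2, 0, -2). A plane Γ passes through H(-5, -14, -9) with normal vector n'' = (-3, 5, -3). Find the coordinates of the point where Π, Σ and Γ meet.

(1, -5, 0)

Π: n·r = n·L gives 2x - 3y + 6z = 17.
Σ: n'·r = n'·M gives -2x - 2z = -2.
Γ: n''·r = n''·H gives -3x + 5y - 3z = -28.
Solving the 3×3 linear system 2x - 3y + 6z = 17, -2x - 2z = -2, -3x + 5y - 3z = -28 (e.g. by elimination or Cramer's rule, determinant = -40) gives (1, -5, 0).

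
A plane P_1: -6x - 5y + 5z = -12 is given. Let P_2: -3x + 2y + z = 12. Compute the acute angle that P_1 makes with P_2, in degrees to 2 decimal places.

cos θ = |n₁·n₂| / (|n₁||n₂|) = |13| / (√86 · √14).
θ = arccos(0.37465) ≈ 68.00°.

68.00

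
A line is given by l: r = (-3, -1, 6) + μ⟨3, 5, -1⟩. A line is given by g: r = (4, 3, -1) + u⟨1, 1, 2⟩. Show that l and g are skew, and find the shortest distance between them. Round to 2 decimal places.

4.78

Common perpendicular direction n = (3, 5, -1) × (1, 1, 2) = (11, -7, -2).
With w = (4, 3, -1) − (-3, -1, 6) = (7, 4, -7), w · n = 63.
Since n ≠ 0 the lines are not parallel, and w · n = 63 ≠ 0 so they do not intersect; hence they are skew.
Distance = |w · n| / |n| = |63| / √174 ≈ 4.78.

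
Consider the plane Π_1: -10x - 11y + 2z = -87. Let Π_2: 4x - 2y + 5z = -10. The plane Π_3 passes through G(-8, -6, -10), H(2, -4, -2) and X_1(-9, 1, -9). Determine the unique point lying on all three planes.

(1, 7, 0)

GH = (10, 2, 8), GX_1 = (-1, 7, 1); a normal to Π_3 is GH × GX_1 = (-54, -18, 72).
Using G: Π_3 has equation -54x - 18y + 72z = -180.
Solving the 3×3 linear system -10x - 11y + 2z = -87, 4x - 2y + 5z = -10, -54x - 18y + 72z = -180 (e.g. by elimination or Cramer's rule, determinant = 6318) gives (1, 7, 0).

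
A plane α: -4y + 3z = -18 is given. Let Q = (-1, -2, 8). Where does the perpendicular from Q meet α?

Foot = Q − λn with λ = (n·Q − d)/|n|² = (32 − (-18))/25 = 2.
Foot = (-1, -2, 8) − 2·(0, -4, 3) = (-1, 6, 2).

(-1, 6, 2)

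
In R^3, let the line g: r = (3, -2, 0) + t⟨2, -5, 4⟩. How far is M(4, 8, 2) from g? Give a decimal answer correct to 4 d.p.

Taking (3, -2, 0) on g with direction v = (2, -5, 4): w = M − (3, -2, 0) = (1, 10, 2), and w × v = (50, 0, -25).
Distance = |w × v| / |v| = √3125 / √45 ≈ 8.3333.

8.3333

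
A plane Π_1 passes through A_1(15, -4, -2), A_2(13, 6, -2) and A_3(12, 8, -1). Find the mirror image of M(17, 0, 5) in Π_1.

A_1A_2 = (-2, 10, 0), A_1A_3 = (-3, 12, 1); a normal to Π_1 is A_1A_2 × A_1A_3 = (10, 2, 6).
Using A_1: Π_1 has equation 10x + 2y + 6z = 130.
λ = (n·M − d)/|n|² = (200 − 130)/140 = 1/2.
Reflection = M − 2λn = (17, 0, 5) − 1·(10, 2, 6) = (7, -2, -1).

(7, -2, -1)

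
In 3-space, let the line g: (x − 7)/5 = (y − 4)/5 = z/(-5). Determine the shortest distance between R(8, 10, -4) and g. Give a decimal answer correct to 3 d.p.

3.559

g has direction (5, 5, -5) through (7, 4, 0).
Taking (7, 4, 0) on g with direction v = (5, 5, -5): w = R − (7, 4, 0) = (1, 6, -4), and w × v = (-10, -15, -25).
Distance = |w × v| / |v| = √950 / √75 ≈ 3.559.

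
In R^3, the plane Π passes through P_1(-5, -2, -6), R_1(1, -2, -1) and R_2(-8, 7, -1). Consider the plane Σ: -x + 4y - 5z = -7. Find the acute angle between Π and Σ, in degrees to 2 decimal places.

41.52

P_1R_1 = (6, 0, 5), P_1R_2 = (-3, 9, 5); a normal to Π is P_1R_1 × P_1R_2 = (-45, -45, 54).
Using P_1: Π has equation -45x - 45y + 54z = -9.
cos θ = |n₁·n₂| / (|n₁||n₂|) = |-405| / (√6966 · √42).
θ = arccos(0.74875) ≈ 41.52°.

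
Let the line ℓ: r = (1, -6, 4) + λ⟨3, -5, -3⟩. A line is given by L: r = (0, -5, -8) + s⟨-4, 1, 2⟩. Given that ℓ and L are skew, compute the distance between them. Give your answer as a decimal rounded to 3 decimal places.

Common perpendicular direction n = (3, -5, -3) × (-4, 1, 2) = (-7, 6, -17).
With w = (0, -5, -8) − (1, -6, 4) = (-1, 1, -12), w · n = 217.
Distance = |w · n| / |n| = |217| / √374 ≈ 11.221.

11.221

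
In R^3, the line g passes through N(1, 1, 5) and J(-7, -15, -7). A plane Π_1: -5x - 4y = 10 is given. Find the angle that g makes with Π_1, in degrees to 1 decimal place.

A direction vector for g is J − N = (-8, -16, -12).
sin θ = |n·v| / (|n||v|) = |104| / (√41 · √464) = 0.75402.
θ ≈ 48.9°.

48.9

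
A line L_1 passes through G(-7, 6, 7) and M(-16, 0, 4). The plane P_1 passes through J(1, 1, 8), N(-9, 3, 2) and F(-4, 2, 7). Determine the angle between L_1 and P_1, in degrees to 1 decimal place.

43.0

A direction vector for L_1 is M − G = (-9, -6, -3).
JN = (-10, 2, -6), JF = (-5, 1, -1); a normal to P_1 is JN × JF = (4, 20, 0).
Using J: P_1 has equation 4x + 20y = 24.
sin θ = |n·v| / (|n||v|) = |-156| / (√416 · √126) = 0.68139.
θ ≈ 43.0°.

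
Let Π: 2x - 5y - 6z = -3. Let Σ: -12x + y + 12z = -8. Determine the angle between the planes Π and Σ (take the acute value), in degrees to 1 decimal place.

42.5

cos θ = |n₁·n₂| / (|n₁||n₂|) = |-101| / (√65 · √289).
θ = arccos(0.73691) ≈ 42.5°.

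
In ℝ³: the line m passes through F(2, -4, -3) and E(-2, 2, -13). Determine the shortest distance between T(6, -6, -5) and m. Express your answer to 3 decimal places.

A direction vector for m is E − F = (-4, 6, -10).
Taking (2, -4, -3) on m with direction v = (-4, 6, -10): w = T − (2, -4, -3) = (4, -2, -2), and w × v = (32, 48, 16).
Distance = |w × v| / |v| = √3584 / √152 ≈ 4.856.

4.856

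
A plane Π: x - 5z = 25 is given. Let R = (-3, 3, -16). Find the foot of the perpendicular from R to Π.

(-5, 3, -6)

Foot = R − λn with λ = (n·R − d)/|n|² = (77 − 25)/26 = 2.
Foot = (-3, 3, -16) − 2·(1, 0, -5) = (-5, 3, -6).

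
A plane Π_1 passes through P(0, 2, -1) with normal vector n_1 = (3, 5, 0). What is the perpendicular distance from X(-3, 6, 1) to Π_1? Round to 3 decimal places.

1.886

Π_1: n_1·r = n_1·P gives 3x + 5y = 10.
n·X − d = (3)·(-3) + (5)·(6) + (0)·(1) − 10 = 11; |n| = √34.
Distance = |11| / √34 = 11/√34 ≈ 1.886.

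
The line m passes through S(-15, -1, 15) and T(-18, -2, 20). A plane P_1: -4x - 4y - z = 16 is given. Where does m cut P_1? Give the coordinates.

(-6, 2, 0)

A direction vector for m is T − S = (-3, -1, 5).
Substitute r = (-15, -1, 15) + t(-3, -1, 5) into the plane: 49 + 11t = 16, so t = -3.
Intersection: (-15, -1, 15) + (-3)·(-3, -1, 5) = (-6, 2, 0).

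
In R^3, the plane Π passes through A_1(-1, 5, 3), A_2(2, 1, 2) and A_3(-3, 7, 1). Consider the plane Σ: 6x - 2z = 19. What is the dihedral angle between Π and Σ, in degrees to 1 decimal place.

A_1A_2 = (3, -4, -1), A_1A_3 = (-2, 2, -2); a normal to Π is A_1A_2 × A_1A_3 = (10, 8, -2).
Using A_1: Π has equation 10x + 8y - 2z = 24.
cos θ = |n₁·n₂| / (|n₁||n₂|) = |64| / (√168 · √40).
θ = arccos(0.78072) ≈ 38.7°.

38.7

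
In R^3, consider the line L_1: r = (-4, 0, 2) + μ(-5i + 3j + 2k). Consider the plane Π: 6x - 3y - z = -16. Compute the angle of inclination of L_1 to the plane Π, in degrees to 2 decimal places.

78.71

sin θ = |n·v| / (|n||v|) = |-41| / (√46 · √38) = 0.98065.
θ ≈ 78.71°.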